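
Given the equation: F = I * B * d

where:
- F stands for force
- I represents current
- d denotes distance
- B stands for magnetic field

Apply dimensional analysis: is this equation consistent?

Yes

F (force) has dimensions [L M T^-2].
I (current) has dimensions [I].
d (distance) has dimensions [L].
B (magnetic field) has dimensions [I^-1 M T^-2].

Left side: [L M T^-2]
Right side: [L M T^-2]

Both sides have the same dimensions, so the equation is dimensionally consistent.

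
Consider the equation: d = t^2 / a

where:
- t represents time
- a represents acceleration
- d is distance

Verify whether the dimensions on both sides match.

No

t (time) has dimensions [T].
a (acceleration) has dimensions [L T^-2].
d (distance) has dimensions [L].

Left side: [L]
Right side: [L^-1 T^4]

The two sides have different dimensions, so the equation is NOT dimensionally consistent.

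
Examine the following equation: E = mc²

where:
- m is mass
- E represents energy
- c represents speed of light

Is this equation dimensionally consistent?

Yes

m (mass) has dimensions [M].
E (energy) has dimensions [L^2 M T^-2].
c (speed of light) has dimensions [L T^-1].

Left side: [L^2 M T^-2]
Right side: [L^2 M T^-2]

Both sides have the same dimensions, so the equation is dimensionally consistent.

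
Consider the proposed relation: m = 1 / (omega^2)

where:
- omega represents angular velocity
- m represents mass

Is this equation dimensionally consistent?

No

omega (angular velocity) has dimensions [T^-1].
m (mass) has dimensions [M].

Left side: [M]
Right side: [T^2]

The two sides have different dimensions, so the equation is NOT dimensionally consistent.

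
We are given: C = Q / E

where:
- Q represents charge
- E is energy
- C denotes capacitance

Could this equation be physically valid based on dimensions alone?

No

Q (charge) has dimensions [I T].
E (energy) has dimensions [L^2 M T^-2].
C (capacitance) has dimensions [I^2 L^-2 M^-1 T^4].

Left side: [I^2 L^-2 M^-1 T^4]
Right side: [I L^-2 M^-1 T^3]

The two sides have different dimensions, so the equation is NOT dimensionally consistent.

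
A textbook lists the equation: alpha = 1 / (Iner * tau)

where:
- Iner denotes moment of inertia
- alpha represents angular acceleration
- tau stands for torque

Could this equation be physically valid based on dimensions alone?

No

Iner (moment of inertia) has dimensions [L^2 M].
alpha (angular acceleration) has dimensions [T^-2].
tau (torque) has dimensions [L^2 M T^-2].

Left side: [T^-2]
Right side: [L^-4 M^-2 T^2]

The two sides have different dimensions, so the equation is NOT dimensionally consistent.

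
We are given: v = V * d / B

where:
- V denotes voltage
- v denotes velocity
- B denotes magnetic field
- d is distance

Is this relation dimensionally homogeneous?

No

V (voltage) has dimensions [I^-1 L^2 M T^-3].
v (velocity) has dimensions [L T^-1].
B (magnetic field) has dimensions [I^-1 M T^-2].
d (distance) has dimensions [L].

Left side: [L T^-1]
Right side: [L^3 T^-1]

The two sides have different dimensions, so the equation is NOT dimensionally consistent.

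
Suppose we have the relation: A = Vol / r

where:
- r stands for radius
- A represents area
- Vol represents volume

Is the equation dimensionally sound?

Yes

r (radius) has dimensions [L].
A (area) has dimensions [L^2].
Vol (volume) has dimensions [L^3].

Left side: [L^2]
Right side: [L^2]

Both sides have the same dimensions, so the equation is dimensionally consistent.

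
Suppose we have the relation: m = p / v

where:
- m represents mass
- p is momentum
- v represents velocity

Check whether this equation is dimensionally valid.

Yes

m (mass) has dimensions [M].
p (momentum) has dimensions [L M T^-1].
v (velocity) has dimensions [L T^-1].

Left side: [M]
Right side: [M]

Both sides have the same dimensions, so the equation is dimensionally consistent.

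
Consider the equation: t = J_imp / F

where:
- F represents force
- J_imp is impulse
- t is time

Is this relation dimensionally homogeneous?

Yes

F (force) has dimensions [L M T^-2].
J_imp (impulse) has dimensions [L M T^-1].
t (time) has dimensions [T].

Left side: [T]
Right side: [T]

Both sides have the same dimensions, so the equation is dimensionally consistent.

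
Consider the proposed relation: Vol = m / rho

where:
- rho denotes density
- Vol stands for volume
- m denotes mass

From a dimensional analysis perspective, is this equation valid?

Yes

rho (density) has dimensions [L^-3 M].
Vol (volume) has dimensions [L^3].
m (mass) has dimensions [M].

Left side: [L^3]
Right side: [L^3]

Both sides have the same dimensions, so the equation is dimensionally consistent.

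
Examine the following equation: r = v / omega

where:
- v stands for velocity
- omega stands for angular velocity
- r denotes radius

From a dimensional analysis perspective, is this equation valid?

Yes

v (velocity) has dimensions [L T^-1].
omega (angular velocity) has dimensions [T^-1].
r (radius) has dimensions [L].

Left side: [L]
Right side: [L]

Both sides have the same dimensions, so the equation is dimensionally consistent.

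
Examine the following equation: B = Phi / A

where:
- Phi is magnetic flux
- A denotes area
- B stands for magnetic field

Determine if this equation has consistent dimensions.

Yes

Phi (magnetic flux) has dimensions [I^-1 L^2 M T^-2].
A (area) has dimensions [L^2].
B (magnetic field) has dimensions [I^-1 M T^-2].

Left side: [I^-1 M T^-2]
Right side: [I^-1 M T^-2]

Both sides have the same dimensions, so the equation is dimensionally consistent.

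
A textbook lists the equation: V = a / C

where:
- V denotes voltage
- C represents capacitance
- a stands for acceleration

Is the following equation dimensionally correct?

No

V (voltage) has dimensions [I^-1 L^2 M T^-3].
C (capacitance) has dimensions [I^2 L^-2 M^-1 T^4].
a (acceleration) has dimensions [L T^-2].

Left side: [I^-1 L^2 M T^-3]
Right side: [I^-2 L^3 M T^-6]

The two sides have different dimensions, so the equation is NOT dimensionally consistent.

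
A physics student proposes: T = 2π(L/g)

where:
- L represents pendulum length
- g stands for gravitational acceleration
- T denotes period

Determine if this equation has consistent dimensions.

No

L (pendulum length) has dimensions [L].
g (gravitational acceleration) has dimensions [L T^-2].
T (period) has dimensions [T].

Left side: [T]
Right side: [T^2]

The two sides have different dimensions, so the equation is NOT dimensionally consistent.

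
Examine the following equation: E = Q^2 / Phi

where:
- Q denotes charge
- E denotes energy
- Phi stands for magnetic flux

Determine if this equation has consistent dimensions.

No

Q (charge) has dimensions [I T].
E (energy) has dimensions [L^2 M T^-2].
Phi (magnetic flux) has dimensions [I^-1 L^2 M T^-2].

Left side: [L^2 M T^-2]
Right side: [I^3 L^-2 M^-1 T^4]

The two sides have different dimensions, so the equation is NOT dimensionally consistent.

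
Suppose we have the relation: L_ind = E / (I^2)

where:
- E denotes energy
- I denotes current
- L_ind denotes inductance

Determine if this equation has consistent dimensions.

Yes

E (energy) has dimensions [L^2 M T^-2].
I (current) has dimensions [I].
L_ind (inductance) has dimensions [I^-2 L^2 M T^-2].

Left side: [I^-2 L^2 M T^-2]
Right side: [I^-2 L^2 M T^-2]

Both sides have the same dimensions, so the equation is dimensionally consistent.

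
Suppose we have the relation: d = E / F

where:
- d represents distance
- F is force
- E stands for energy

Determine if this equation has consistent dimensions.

Yes

d (distance) has dimensions [L].
F (force) has dimensions [L M T^-2].
E (energy) has dimensions [L^2 M T^-2].

Left side: [L]
Right side: [L]

Both sides have the same dimensions, so the equation is dimensionally consistent.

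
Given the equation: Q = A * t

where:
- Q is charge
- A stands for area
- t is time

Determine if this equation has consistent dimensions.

No

Q (charge) has dimensions [I T].
A (area) has dimensions [L^2].
t (time) has dimensions [T].

Left side: [I T]
Right side: [L^2 T]

The two sides have different dimensions, so the equation is NOT dimensionally consistent.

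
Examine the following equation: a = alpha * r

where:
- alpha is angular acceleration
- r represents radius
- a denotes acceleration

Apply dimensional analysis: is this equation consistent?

Yes

alpha (angular acceleration) has dimensions [T^-2].
r (radius) has dimensions [L].
a (acceleration) has dimensions [L T^-2].

Left side: [L T^-2]
Right side: [L T^-2]

Both sides have the same dimensions, so the equation is dimensionally consistent.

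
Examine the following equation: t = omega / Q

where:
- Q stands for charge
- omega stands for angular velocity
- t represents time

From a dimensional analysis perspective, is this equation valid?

No

Q (charge) has dimensions [I T].
omega (angular velocity) has dimensions [T^-1].
t (time) has dimensions [T].

Left side: [T]
Right side: [I^-1 T^-2]

The two sides have different dimensions, so the equation is NOT dimensionally consistent.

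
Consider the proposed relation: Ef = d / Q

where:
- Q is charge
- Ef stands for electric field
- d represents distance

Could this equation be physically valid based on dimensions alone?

No

Q (charge) has dimensions [I T].
Ef (electric field) has dimensions [I^-1 L M T^-3].
d (distance) has dimensions [L].

Left side: [I^-1 L M T^-3]
Right side: [I^-1 L T^-1]

The two sides have different dimensions, so the equation is NOT dimensionally consistent.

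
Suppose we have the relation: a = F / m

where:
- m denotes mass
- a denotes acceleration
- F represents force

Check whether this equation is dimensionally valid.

Yes

m (mass) has dimensions [M].
a (acceleration) has dimensions [L T^-2].
F (force) has dimensions [L M T^-2].

Left side: [L T^-2]
Right side: [L T^-2]

Both sides have the same dimensions, so the equation is dimensionally consistent.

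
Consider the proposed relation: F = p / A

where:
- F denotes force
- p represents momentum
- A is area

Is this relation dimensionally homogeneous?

No

F (force) has dimensions [L M T^-2].
p (momentum) has dimensions [L M T^-1].
A (area) has dimensions [L^2].

Left side: [L M T^-2]
Right side: [L^-1 M T^-1]

The two sides have different dimensions, so the equation is NOT dimensionally consistent.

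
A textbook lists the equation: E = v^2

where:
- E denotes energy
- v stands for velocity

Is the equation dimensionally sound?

No

E (energy) has dimensions [L^2 M T^-2].
v (velocity) has dimensions [L T^-1].

Left side: [L^2 M T^-2]
Right side: [L^2 T^-2]

The two sides have different dimensions, so the equation is NOT dimensionally consistent.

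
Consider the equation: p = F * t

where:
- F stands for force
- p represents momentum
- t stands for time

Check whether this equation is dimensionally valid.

Yes

F (force) has dimensions [L M T^-2].
p (momentum) has dimensions [L M T^-1].
t (time) has dimensions [T].

Left side: [L M T^-1]
Right side: [L M T^-1]

Both sides have the same dimensions, so the equation is dimensionally consistent.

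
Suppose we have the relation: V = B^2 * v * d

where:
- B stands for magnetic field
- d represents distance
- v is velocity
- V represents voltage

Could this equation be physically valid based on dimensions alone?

No

B (magnetic field) has dimensions [I^-1 M T^-2].
d (distance) has dimensions [L].
v (velocity) has dimensions [L T^-1].
V (voltage) has dimensions [I^-1 L^2 M T^-3].

Left side: [I^-1 L^2 M T^-3]
Right side: [I^-2 L^2 M^2 T^-5]

The two sides have different dimensions, so the equation is NOT dimensionally consistent.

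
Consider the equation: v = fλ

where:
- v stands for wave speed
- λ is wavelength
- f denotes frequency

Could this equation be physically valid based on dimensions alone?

Yes

v (wave speed) has dimensions [L T^-1].
λ (wavelength) has dimensions [L].
f (frequency) has dimensions [T^-1].

Left side: [L T^-1]
Right side: [L T^-1]

Both sides have the same dimensions, so the equation is dimensionally consistent.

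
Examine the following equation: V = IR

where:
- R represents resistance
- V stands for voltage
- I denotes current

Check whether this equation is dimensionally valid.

Yes

R (resistance) has dimensions [I^-2 L^2 M T^-3].
V (voltage) has dimensions [I^-1 L^2 M T^-3].
I (current) has dimensions [I].

Left side: [I^-1 L^2 M T^-3]
Right side: [I^-1 L^2 M T^-3]

Both sides have the same dimensions, so the equation is dimensionally consistent.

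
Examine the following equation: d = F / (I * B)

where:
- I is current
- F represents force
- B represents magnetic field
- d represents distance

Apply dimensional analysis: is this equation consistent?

Yes

I (current) has dimensions [I].
F (force) has dimensions [L M T^-2].
B (magnetic field) has dimensions [I^-1 M T^-2].
d (distance) has dimensions [L].

Left side: [L]
Right side: [L]

Both sides have the same dimensions, so the equation is dimensionally consistent.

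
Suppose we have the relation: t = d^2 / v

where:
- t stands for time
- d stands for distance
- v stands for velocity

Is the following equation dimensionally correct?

No

t (time) has dimensions [T].
d (distance) has dimensions [L].
v (velocity) has dimensions [L T^-1].

Left side: [T]
Right side: [L T]

The two sides have different dimensions, so the equation is NOT dimensionally consistent.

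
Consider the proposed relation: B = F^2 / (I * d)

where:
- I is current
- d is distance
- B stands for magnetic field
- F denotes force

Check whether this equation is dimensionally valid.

No

I (current) has dimensions [I].
d (distance) has dimensions [L].
B (magnetic field) has dimensions [I^-1 M T^-2].
F (force) has dimensions [L M T^-2].

Left side: [I^-1 M T^-2]
Right side: [I^-1 L M^2 T^-4]

The two sides have different dimensions, so the equation is NOT dimensionally consistent.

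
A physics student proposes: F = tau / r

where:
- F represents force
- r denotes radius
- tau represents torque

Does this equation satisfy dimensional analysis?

Yes

F (force) has dimensions [L M T^-2].
r (radius) has dimensions [L].
tau (torque) has dimensions [L^2 M T^-2].

Left side: [L M T^-2]
Right side: [L M T^-2]

Both sides have the same dimensions, so the equation is dimensionally consistent.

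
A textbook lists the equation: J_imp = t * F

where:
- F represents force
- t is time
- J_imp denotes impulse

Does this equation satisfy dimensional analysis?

Yes

F (force) has dimensions [L M T^-2].
t (time) has dimensions [T].
J_imp (impulse) has dimensions [L M T^-1].

Left side: [L M T^-1]
Right side: [L M T^-1]

Both sides have the same dimensions, so the equation is dimensionally consistent.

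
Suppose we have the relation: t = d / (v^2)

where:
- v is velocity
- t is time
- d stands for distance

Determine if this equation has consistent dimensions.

No

v (velocity) has dimensions [L T^-1].
t (time) has dimensions [T].
d (distance) has dimensions [L].

Left side: [T]
Right side: [L^-1 T^2]

The two sides have different dimensions, so the equation is NOT dimensionally consistent.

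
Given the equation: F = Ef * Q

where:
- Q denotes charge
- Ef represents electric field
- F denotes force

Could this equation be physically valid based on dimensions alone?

Yes

Q (charge) has dimensions [I T].
Ef (electric field) has dimensions [I^-1 L M T^-3].
F (force) has dimensions [L M T^-2].

Left side: [L M T^-2]
Right side: [L M T^-2]

Both sides have the same dimensions, so the equation is dimensionally consistent.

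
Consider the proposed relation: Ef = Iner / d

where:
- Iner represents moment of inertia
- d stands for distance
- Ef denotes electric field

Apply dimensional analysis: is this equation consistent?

No

Iner (moment of inertia) has dimensions [L^2 M].
d (distance) has dimensions [L].
Ef (electric field) has dimensions [I^-1 L M T^-3].

Left side: [I^-1 L M T^-3]
Right side: [L M]

The two sides have different dimensions, so the equation is NOT dimensionally consistent.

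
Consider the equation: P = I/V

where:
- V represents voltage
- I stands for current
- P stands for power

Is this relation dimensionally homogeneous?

No

V (voltage) has dimensions [I^-1 L^2 M T^-3].
I (current) has dimensions [I].
P (power) has dimensions [L^2 M T^-3].

Left side: [L^2 M T^-3]
Right side: [I^2 L^-2 M^-1 T^3]

The two sides have different dimensions, so the equation is NOT dimensionally consistent.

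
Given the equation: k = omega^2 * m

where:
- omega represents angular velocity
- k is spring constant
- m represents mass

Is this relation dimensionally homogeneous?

Yes

omega (angular velocity) has dimensions [T^-1].
k (spring constant) has dimensions [M T^-2].
m (mass) has dimensions [M].

Left side: [M T^-2]
Right side: [M T^-2]

Both sides have the same dimensions, so the equation is dimensionally consistent.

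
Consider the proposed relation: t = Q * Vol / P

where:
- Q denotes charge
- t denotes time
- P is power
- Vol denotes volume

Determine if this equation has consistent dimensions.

No

Q (charge) has dimensions [I T].
t (time) has dimensions [T].
P (power) has dimensions [L^2 M T^-3].
Vol (volume) has dimensions [L^3].

Left side: [T]
Right side: [I L M^-1 T^4]

The two sides have different dimensions, so the equation is NOT dimensionally consistent.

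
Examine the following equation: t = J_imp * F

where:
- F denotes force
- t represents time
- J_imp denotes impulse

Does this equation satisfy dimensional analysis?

No

F (force) has dimensions [L M T^-2].
t (time) has dimensions [T].
J_imp (impulse) has dimensions [L M T^-1].

Left side: [T]
Right side: [L^2 M^2 T^-3]

The two sides have different dimensions, so the equation is NOT dimensionally consistent.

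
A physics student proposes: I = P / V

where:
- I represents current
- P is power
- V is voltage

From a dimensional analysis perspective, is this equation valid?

Yes

I (current) has dimensions [I].
P (power) has dimensions [L^2 M T^-3].
V (voltage) has dimensions [I^-1 L^2 M T^-3].

Left side: [I]
Right side: [I]

Both sides have the same dimensions, so the equation is dimensionally consistent.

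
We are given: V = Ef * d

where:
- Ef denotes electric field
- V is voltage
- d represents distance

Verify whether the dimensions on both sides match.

Yes

Ef (electric field) has dimensions [I^-1 L M T^-3].
V (voltage) has dimensions [I^-1 L^2 M T^-3].
d (distance) has dimensions [L].

Left side: [I^-1 L^2 M T^-3]
Right side: [I^-1 L^2 M T^-3]

Both sides have the same dimensions, so the equation is dimensionally consistent.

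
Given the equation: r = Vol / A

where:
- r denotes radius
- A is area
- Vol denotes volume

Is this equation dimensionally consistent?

Yes

r (radius) has dimensions [L].
A (area) has dimensions [L^2].
Vol (volume) has dimensions [L^3].

Left side: [L]
Right side: [L]

Both sides have the same dimensions, so the equation is dimensionally consistent.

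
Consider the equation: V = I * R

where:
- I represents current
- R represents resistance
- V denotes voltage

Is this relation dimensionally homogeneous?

Yes

I (current) has dimensions [I].
R (resistance) has dimensions [I^-2 L^2 M T^-3].
V (voltage) has dimensions [I^-1 L^2 M T^-3].

Left side: [I^-1 L^2 M T^-3]
Right side: [I^-1 L^2 M T^-3]

Both sides have the same dimensions, so the equation is dimensionally consistent.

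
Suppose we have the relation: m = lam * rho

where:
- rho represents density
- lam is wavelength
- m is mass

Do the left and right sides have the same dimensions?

No

rho (density) has dimensions [L^-3 M].
lam (wavelength) has dimensions [L].
m (mass) has dimensions [M].

Left side: [M]
Right side: [L^-2 M]

The two sides have different dimensions, so the equation is NOT dimensionally consistent.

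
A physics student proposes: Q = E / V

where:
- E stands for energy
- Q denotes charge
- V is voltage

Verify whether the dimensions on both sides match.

Yes

E (energy) has dimensions [L^2 M T^-2].
Q (charge) has dimensions [I T].
V (voltage) has dimensions [I^-1 L^2 M T^-3].

Left side: [I T]
Right side: [I T]

Both sides have the same dimensions, so the equation is dimensionally consistent.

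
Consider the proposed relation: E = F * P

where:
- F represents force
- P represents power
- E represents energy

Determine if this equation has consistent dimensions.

No

F (force) has dimensions [L M T^-2].
P (power) has dimensions [L^2 M T^-3].
E (energy) has dimensions [L^2 M T^-2].

Left side: [L^2 M T^-2]
Right side: [L^3 M^2 T^-5]

The two sides have different dimensions, so the equation is NOT dimensionally consistent.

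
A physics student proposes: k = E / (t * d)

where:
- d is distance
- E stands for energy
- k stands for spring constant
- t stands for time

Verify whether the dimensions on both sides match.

No

d (distance) has dimensions [L].
E (energy) has dimensions [L^2 M T^-2].
k (spring constant) has dimensions [M T^-2].
t (time) has dimensions [T].

Left side: [M T^-2]
Right side: [L M T^-3]

The two sides have different dimensions, so the equation is NOT dimensionally consistent.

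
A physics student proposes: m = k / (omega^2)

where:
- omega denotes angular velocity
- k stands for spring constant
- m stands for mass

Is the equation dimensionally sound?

Yes

omega (angular velocity) has dimensions [T^-1].
k (spring constant) has dimensions [M T^-2].
m (mass) has dimensions [M].

Left side: [M]
Right side: [M]

Both sides have the same dimensions, so the equation is dimensionally consistent.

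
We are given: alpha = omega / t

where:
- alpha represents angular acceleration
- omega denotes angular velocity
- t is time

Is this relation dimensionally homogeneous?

Yes

alpha (angular acceleration) has dimensions [T^-2].
omega (angular velocity) has dimensions [T^-1].
t (time) has dimensions [T].

Left side: [T^-2]
Right side: [T^-2]

Both sides have the same dimensions, so the equation is dimensionally consistent.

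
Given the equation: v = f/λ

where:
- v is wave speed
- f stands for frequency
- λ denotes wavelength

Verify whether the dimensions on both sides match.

No

v (wave speed) has dimensions [L T^-1].
f (frequency) has dimensions [T^-1].
λ (wavelength) has dimensions [L].

Left side: [L T^-1]
Right side: [L^-1 T^-1]

The two sides have different dimensions, so the equation is NOT dimensionally consistent.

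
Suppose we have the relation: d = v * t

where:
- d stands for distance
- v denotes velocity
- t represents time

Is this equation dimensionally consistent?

Yes

d (distance) has dimensions [L].
v (velocity) has dimensions [L T^-1].
t (time) has dimensions [T].

Left side: [L]
Right side: [L]

Both sides have the same dimensions, so the equation is dimensionally consistent.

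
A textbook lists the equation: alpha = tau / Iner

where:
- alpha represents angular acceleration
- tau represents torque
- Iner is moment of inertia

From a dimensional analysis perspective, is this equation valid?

Yes

alpha (angular acceleration) has dimensions [T^-2].
tau (torque) has dimensions [L^2 M T^-2].
Iner (moment of inertia) has dimensions [L^2 M].

Left side: [T^-2]
Right side: [T^-2]

Both sides have the same dimensions, so the equation is dimensionally consistent.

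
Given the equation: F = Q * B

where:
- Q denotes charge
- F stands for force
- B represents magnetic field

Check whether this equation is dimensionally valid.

No

Q (charge) has dimensions [I T].
F (force) has dimensions [L M T^-2].
B (magnetic field) has dimensions [I^-1 M T^-2].

Left side: [L M T^-2]
Right side: [M T^-1]

The two sides have different dimensions, so the equation is NOT dimensionally consistent.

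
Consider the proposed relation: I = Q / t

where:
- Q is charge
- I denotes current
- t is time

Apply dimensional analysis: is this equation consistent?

Yes

Q (charge) has dimensions [I T].
I (current) has dimensions [I].
t (time) has dimensions [T].

Left side: [I]
Right side: [I]

Both sides have the same dimensions, so the equation is dimensionally consistent.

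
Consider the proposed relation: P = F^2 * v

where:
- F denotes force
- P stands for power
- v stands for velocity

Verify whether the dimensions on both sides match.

No

F (force) has dimensions [L M T^-2].
P (power) has dimensions [L^2 M T^-3].
v (velocity) has dimensions [L T^-1].

Left side: [L^2 M T^-3]
Right side: [L^3 M^2 T^-5]

The two sides have different dimensions, so the equation is NOT dimensionally consistent.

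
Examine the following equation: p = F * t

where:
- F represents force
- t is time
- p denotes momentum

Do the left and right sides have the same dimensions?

Yes

F (force) has dimensions [L M T^-2].
t (time) has dimensions [T].
p (momentum) has dimensions [L M T^-1].

Left side: [L M T^-1]
Right side: [L M T^-1]

Both sides have the same dimensions, so the equation is dimensionally consistent.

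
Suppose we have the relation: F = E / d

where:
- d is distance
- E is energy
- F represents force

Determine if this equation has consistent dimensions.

Yes

d (distance) has dimensions [L].
E (energy) has dimensions [L^2 M T^-2].
F (force) has dimensions [L M T^-2].

Left side: [L M T^-2]
Right side: [L M T^-2]

Both sides have the same dimensions, so the equation is dimensionally consistent.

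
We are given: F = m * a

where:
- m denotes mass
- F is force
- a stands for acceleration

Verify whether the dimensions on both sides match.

Yes

m (mass) has dimensions [M].
F (force) has dimensions [L M T^-2].
a (acceleration) has dimensions [L T^-2].

Left side: [L M T^-2]
Right side: [L M T^-2]

Both sides have the same dimensions, so the equation is dimensionally consistent.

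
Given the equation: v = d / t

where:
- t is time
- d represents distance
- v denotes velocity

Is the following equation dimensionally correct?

Yes

t (time) has dimensions [T].
d (distance) has dimensions [L].
v (velocity) has dimensions [L T^-1].

Left side: [L T^-1]
Right side: [L T^-1]

Both sides have the same dimensions, so the equation is dimensionally consistent.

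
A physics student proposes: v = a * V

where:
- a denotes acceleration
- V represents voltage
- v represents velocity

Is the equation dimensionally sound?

No

a (acceleration) has dimensions [L T^-2].
V (voltage) has dimensions [I^-1 L^2 M T^-3].
v (velocity) has dimensions [L T^-1].

Left side: [L T^-1]
Right side: [I^-1 L^3 M T^-5]

The two sides have different dimensions, so the equation is NOT dimensionally consistent.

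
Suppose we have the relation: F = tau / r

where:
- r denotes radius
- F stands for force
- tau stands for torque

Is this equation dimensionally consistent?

Yes

r (radius) has dimensions [L].
F (force) has dimensions [L M T^-2].
tau (torque) has dimensions [L^2 M T^-2].

Left side: [L M T^-2]
Right side: [L M T^-2]

Both sides have the same dimensions, so the equation is dimensionally consistent.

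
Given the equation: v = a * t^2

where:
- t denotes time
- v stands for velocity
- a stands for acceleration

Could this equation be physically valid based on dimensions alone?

No

t (time) has dimensions [T].
v (velocity) has dimensions [L T^-1].
a (acceleration) has dimensions [L T^-2].

Left side: [L T^-1]
Right side: [L]

The two sides have different dimensions, so the equation is NOT dimensionally consistent.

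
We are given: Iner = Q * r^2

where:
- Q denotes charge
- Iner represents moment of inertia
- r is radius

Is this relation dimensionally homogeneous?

No

Q (charge) has dimensions [I T].
Iner (moment of inertia) has dimensions [L^2 M].
r (radius) has dimensions [L].

Left side: [L^2 M]
Right side: [I L^2 T]

The two sides have different dimensions, so the equation is NOT dimensionally consistent.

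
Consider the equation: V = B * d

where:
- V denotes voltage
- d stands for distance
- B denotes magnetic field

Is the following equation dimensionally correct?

No

V (voltage) has dimensions [I^-1 L^2 M T^-3].
d (distance) has dimensions [L].
B (magnetic field) has dimensions [I^-1 M T^-2].

Left side: [I^-1 L^2 M T^-3]
Right side: [I^-1 L M T^-2]

The two sides have different dimensions, so the equation is NOT dimensionally consistent.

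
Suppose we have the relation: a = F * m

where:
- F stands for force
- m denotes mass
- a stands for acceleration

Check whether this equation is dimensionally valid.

No

F (force) has dimensions [L M T^-2].
m (mass) has dimensions [M].
a (acceleration) has dimensions [L T^-2].

Left side: [L T^-2]
Right side: [L M^2 T^-2]

The two sides have different dimensions, so the equation is NOT dimensionally consistent.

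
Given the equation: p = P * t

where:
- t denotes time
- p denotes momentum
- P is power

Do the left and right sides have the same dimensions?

No

t (time) has dimensions [T].
p (momentum) has dimensions [L M T^-1].
P (power) has dimensions [L^2 M T^-3].

Left side: [L M T^-1]
Right side: [L^2 M T^-2]

The two sides have different dimensions, so the equation is NOT dimensionally consistent.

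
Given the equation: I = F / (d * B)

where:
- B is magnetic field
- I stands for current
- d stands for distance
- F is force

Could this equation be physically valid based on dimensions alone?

Yes

B (magnetic field) has dimensions [I^-1 M T^-2].
I (current) has dimensions [I].
d (distance) has dimensions [L].
F (force) has dimensions [L M T^-2].

Left side: [I]
Right side: [I]

Both sides have the same dimensions, so the equation is dimensionally consistent.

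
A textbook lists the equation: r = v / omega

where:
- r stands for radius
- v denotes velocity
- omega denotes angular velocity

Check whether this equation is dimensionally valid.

Yes

r (radius) has dimensions [L].
v (velocity) has dimensions [L T^-1].
omega (angular velocity) has dimensions [T^-1].

Left side: [L]
Right side: [L]

Both sides have the same dimensions, so the equation is dimensionally consistent.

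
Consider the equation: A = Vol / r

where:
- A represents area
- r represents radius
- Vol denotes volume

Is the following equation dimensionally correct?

Yes

A (area) has dimensions [L^2].
r (radius) has dimensions [L].
Vol (volume) has dimensions [L^3].

Left side: [L^2]
Right side: [L^2]

Both sides have the same dimensions, so the equation is dimensionally consistent.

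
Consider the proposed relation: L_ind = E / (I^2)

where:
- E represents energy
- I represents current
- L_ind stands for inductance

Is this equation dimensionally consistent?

Yes

E (energy) has dimensions [L^2 M T^-2].
I (current) has dimensions [I].
L_ind (inductance) has dimensions [I^-2 L^2 M T^-2].

Left side: [I^-2 L^2 M T^-2]
Right side: [I^-2 L^2 M T^-2]

Both sides have the same dimensions, so the equation is dimensionally consistent.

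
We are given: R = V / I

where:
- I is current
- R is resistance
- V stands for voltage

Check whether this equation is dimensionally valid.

Yes

I (current) has dimensions [I].
R (resistance) has dimensions [I^-2 L^2 M T^-3].
V (voltage) has dimensions [I^-1 L^2 M T^-3].

Left side: [I^-2 L^2 M T^-3]
Right side: [I^-2 L^2 M T^-3]

Both sides have the same dimensions, so the equation is dimensionally consistent.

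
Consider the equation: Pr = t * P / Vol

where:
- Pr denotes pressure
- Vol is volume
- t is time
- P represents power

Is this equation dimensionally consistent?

Yes

Pr (pressure) has dimensions [L^-1 M T^-2].
Vol (volume) has dimensions [L^3].
t (time) has dimensions [T].
P (power) has dimensions [L^2 M T^-3].

Left side: [L^-1 M T^-2]
Right side: [L^-1 M T^-2]

Both sides have the same dimensions, so the equation is dimensionally consistent.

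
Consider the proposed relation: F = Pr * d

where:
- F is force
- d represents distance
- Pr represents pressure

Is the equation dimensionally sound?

No

F (force) has dimensions [L M T^-2].
d (distance) has dimensions [L].
Pr (pressure) has dimensions [L^-1 M T^-2].

Left side: [L M T^-2]
Right side: [M T^-2]

The two sides have different dimensions, so the equation is NOT dimensionally consistent.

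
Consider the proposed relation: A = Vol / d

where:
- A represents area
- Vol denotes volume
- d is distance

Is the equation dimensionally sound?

Yes

A (area) has dimensions [L^2].
Vol (volume) has dimensions [L^3].
d (distance) has dimensions [L].

Left side: [L^2]
Right side: [L^2]

Both sides have the same dimensions, so the equation is dimensionally consistent.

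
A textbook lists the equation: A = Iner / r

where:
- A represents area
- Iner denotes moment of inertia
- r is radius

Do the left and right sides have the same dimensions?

No

A (area) has dimensions [L^2].
Iner (moment of inertia) has dimensions [L^2 M].
r (radius) has dimensions [L].

Left side: [L^2]
Right side: [L M]

The two sides have different dimensions, so the equation is NOT dimensionally consistent.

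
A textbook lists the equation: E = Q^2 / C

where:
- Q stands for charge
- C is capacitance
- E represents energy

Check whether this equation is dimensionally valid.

Yes

Q (charge) has dimensions [I T].
C (capacitance) has dimensions [I^2 L^-2 M^-1 T^4].
E (energy) has dimensions [L^2 M T^-2].

Left side: [L^2 M T^-2]
Right side: [L^2 M T^-2]

Both sides have the same dimensions, so the equation is dimensionally consistent.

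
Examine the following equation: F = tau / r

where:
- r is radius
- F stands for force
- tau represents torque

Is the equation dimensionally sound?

Yes

r (radius) has dimensions [L].
F (force) has dimensions [L M T^-2].
tau (torque) has dimensions [L^2 M T^-2].

Left side: [L M T^-2]
Right side: [L M T^-2]

Both sides have the same dimensions, so the equation is dimensionally consistent.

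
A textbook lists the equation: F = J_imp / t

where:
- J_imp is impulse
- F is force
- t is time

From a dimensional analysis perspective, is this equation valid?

Yes

J_imp (impulse) has dimensions [L M T^-1].
F (force) has dimensions [L M T^-2].
t (time) has dimensions [T].

Left side: [L M T^-2]
Right side: [L M T^-2]

Both sides have the same dimensions, so the equation is dimensionally consistent.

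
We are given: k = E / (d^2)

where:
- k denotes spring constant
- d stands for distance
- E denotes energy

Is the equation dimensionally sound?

Yes

k (spring constant) has dimensions [M T^-2].
d (distance) has dimensions [L].
E (energy) has dimensions [L^2 M T^-2].

Left side: [M T^-2]
Right side: [M T^-2]

Both sides have the same dimensions, so the equation is dimensionally consistent.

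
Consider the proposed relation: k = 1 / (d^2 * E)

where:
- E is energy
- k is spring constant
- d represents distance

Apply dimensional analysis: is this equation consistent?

No

E (energy) has dimensions [L^2 M T^-2].
k (spring constant) has dimensions [M T^-2].
d (distance) has dimensions [L].

Left side: [M T^-2]
Right side: [L^-4 M^-1 T^2]

The two sides have different dimensions, so the equation is NOT dimensionally consistent.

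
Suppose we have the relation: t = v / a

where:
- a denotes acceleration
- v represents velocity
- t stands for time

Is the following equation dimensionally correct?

Yes

a (acceleration) has dimensions [L T^-2].
v (velocity) has dimensions [L T^-1].
t (time) has dimensions [T].

Left side: [T]
Right side: [T]

Both sides have the same dimensions, so the equation is dimensionally consistent.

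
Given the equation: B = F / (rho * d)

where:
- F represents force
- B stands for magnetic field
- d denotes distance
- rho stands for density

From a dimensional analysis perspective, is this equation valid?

No

F (force) has dimensions [L M T^-2].
B (magnetic field) has dimensions [I^-1 M T^-2].
d (distance) has dimensions [L].
rho (density) has dimensions [L^-3 M].

Left side: [I^-1 M T^-2]
Right side: [L^3 T^-2]

The two sides have different dimensions, so the equation is NOT dimensionally consistent.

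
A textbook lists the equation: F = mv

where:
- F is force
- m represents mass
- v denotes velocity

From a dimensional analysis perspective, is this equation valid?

No

F (force) has dimensions [L M T^-2].
m (mass) has dimensions [M].
v (velocity) has dimensions [L T^-1].

Left side: [L M T^-2]
Right side: [L M T^-1]

The two sides have different dimensions, so the equation is NOT dimensionally consistent.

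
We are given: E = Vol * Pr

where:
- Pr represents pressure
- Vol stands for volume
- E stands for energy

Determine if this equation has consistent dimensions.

Yes

Pr (pressure) has dimensions [L^-1 M T^-2].
Vol (volume) has dimensions [L^3].
E (energy) has dimensions [L^2 M T^-2].

Left side: [L^2 M T^-2]
Right side: [L^2 M T^-2]

Both sides have the same dimensions, so the equation is dimensionally consistent.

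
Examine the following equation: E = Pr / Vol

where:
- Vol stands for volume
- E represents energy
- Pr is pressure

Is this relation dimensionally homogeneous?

No

Vol (volume) has dimensions [L^3].
E (energy) has dimensions [L^2 M T^-2].
Pr (pressure) has dimensions [L^-1 M T^-2].

Left side: [L^2 M T^-2]
Right side: [L^-4 M T^-2]

The two sides have different dimensions, so the equation is NOT dimensionally consistent.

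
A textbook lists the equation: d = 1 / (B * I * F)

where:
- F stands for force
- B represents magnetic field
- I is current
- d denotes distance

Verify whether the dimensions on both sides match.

No

F (force) has dimensions [L M T^-2].
B (magnetic field) has dimensions [I^-1 M T^-2].
I (current) has dimensions [I].
d (distance) has dimensions [L].

Left side: [L]
Right side: [L^-1 M^-2 T^4]

The two sides have different dimensions, so the equation is NOT dimensionally consistent.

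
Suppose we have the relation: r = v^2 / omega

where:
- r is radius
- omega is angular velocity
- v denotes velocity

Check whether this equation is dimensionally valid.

No

r (radius) has dimensions [L].
omega (angular velocity) has dimensions [T^-1].
v (velocity) has dimensions [L T^-1].

Left side: [L]
Right side: [L^2 T^-1]

The two sides have different dimensions, so the equation is NOT dimensionally consistent.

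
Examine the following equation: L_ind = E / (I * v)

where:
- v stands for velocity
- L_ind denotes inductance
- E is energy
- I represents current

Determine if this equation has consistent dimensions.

No

v (velocity) has dimensions [L T^-1].
L_ind (inductance) has dimensions [I^-2 L^2 M T^-2].
E (energy) has dimensions [L^2 M T^-2].
I (current) has dimensions [I].

Left side: [I^-2 L^2 M T^-2]
Right side: [I^-1 L M T^-1]

The two sides have different dimensions, so the equation is NOT dimensionally consistent.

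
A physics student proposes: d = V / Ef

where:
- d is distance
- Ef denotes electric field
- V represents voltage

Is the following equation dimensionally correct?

Yes

d (distance) has dimensions [L].
Ef (electric field) has dimensions [I^-1 L M T^-3].
V (voltage) has dimensions [I^-1 L^2 M T^-3].

Left side: [L]
Right side: [L]

Both sides have the same dimensions, so the equation is dimensionally consistent.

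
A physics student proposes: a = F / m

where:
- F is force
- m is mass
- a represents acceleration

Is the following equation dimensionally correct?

Yes

F (force) has dimensions [L M T^-2].
m (mass) has dimensions [M].
a (acceleration) has dimensions [L T^-2].

Left side: [L T^-2]
Right side: [L T^-2]

Both sides have the same dimensions, so the equation is dimensionally consistent.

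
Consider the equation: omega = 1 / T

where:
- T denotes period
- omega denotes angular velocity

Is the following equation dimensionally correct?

Yes

T (period) has dimensions [T].
omega (angular velocity) has dimensions [T^-1].

Left side: [T^-1]
Right side: [T^-1]

Both sides have the same dimensions, so the equation is dimensionally consistent.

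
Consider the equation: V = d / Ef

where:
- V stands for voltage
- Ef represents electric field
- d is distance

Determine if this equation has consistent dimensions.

No

V (voltage) has dimensions [I^-1 L^2 M T^-3].
Ef (electric field) has dimensions [I^-1 L M T^-3].
d (distance) has dimensions [L].

Left side: [I^-1 L^2 M T^-3]
Right side: [I M^-1 T^3]

The two sides have different dimensions, so the equation is NOT dimensionally consistent.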